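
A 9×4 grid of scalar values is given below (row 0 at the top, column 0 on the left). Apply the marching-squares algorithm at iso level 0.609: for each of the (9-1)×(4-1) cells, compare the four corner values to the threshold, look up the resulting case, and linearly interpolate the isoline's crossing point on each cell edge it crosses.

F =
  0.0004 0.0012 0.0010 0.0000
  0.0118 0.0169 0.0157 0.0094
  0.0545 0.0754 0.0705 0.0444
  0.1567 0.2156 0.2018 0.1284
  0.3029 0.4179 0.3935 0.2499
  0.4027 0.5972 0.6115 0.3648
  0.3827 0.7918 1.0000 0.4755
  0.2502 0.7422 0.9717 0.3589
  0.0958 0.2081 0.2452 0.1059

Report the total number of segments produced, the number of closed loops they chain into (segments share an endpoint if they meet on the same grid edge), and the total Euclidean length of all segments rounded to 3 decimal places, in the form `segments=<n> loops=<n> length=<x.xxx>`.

segments=10 loops=1 length=7.500

cell (4,1): code 0100 → (4.989,2.000)–(5.000,1.825)
cell (4,2): code 1000 → (5.000,2.010)–(4.989,2.000)
cell (5,0): code 0100 → (5.061,1.000)–(6.000,0.553)
cell (5,1): code 1110 → (5.000,1.825)–(5.061,1.000)
cell (5,2): code 1001 → (6.000,2.745)–(5.000,2.010)
cell (6,0): code 0110 → (6.000,0.553)–(7.000,0.729)
cell (6,2): code 1001 → (7.000,2.592)–(6.000,2.745)
cell (7,0): code 0010 → (7.000,0.729)–(7.249,1.000)
cell (7,1): code 0011 → (7.249,1.000)–(7.499,2.000)
cell (7,2): code 0001 → (7.499,2.000)–(7.000,2.592)
total: 10 segments, chained into 1 closed loop(s), length Σ = 7.499644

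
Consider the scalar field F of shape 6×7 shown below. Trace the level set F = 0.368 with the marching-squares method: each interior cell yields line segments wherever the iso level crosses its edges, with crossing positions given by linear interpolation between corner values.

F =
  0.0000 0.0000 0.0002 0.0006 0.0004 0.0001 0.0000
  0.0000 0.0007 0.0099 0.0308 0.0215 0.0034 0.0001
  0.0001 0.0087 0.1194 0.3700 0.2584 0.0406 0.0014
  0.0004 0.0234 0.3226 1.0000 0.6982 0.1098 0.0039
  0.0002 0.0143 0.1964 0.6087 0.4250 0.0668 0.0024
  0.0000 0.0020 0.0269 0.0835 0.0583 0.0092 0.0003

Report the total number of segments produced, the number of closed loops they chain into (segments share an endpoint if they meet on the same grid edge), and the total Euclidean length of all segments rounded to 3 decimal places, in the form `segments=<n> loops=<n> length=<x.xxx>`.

segments=10 loops=1 length=7.488

cell (1,2): code 0100 → (1.994,3.000)–(2.000,2.992)
cell (1,3): code 1000 → (2.000,3.018)–(1.994,3.000)
cell (2,2): code 0110 → (2.000,2.992)–(3.000,2.067)
cell (2,3): code 1101 → (2.249,4.000)–(2.000,3.018)
cell (2,4): code 1000 → (3.000,4.561)–(2.249,4.000)
cell (3,2): code 0110 → (3.000,2.067)–(4.000,2.416)
cell (3,4): code 1001 → (4.000,4.159)–(3.000,4.561)
cell (4,2): code 0010 → (4.000,2.416)–(4.458,3.000)
cell (4,3): code 0011 → (4.458,3.000)–(4.155,4.000)
cell (4,4): code 0001 → (4.155,4.000)–(4.000,4.159)
total: 10 segments, chained into 1 closed loop(s), length Σ = 7.488066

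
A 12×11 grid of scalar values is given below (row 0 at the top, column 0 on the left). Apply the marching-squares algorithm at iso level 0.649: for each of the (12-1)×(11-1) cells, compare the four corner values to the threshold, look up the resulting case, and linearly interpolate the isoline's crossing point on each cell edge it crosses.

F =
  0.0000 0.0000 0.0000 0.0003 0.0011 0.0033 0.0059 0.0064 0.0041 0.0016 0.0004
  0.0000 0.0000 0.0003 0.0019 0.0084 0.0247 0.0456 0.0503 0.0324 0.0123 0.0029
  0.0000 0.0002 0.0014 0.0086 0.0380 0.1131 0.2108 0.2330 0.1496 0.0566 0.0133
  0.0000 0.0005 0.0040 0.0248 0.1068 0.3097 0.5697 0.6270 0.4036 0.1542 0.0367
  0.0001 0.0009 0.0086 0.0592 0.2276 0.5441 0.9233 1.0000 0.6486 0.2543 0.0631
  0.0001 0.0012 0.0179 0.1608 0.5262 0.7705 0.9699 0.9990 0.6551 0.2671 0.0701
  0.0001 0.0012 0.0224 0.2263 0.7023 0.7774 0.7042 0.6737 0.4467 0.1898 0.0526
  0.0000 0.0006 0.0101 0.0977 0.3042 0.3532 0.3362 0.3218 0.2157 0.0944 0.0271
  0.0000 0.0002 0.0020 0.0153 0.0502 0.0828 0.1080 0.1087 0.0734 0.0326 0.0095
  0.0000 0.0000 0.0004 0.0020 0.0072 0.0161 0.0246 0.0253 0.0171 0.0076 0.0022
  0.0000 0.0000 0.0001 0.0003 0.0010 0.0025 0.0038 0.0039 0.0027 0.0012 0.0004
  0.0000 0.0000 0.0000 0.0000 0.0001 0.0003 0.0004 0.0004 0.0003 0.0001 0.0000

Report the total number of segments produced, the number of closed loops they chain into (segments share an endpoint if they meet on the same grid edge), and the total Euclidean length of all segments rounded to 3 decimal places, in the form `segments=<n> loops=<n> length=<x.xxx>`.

segments=16 loops=1 length=11.584

cell (3,5): code 0100 → (3.224,6.000)–(4.000,5.277)
cell (3,6): code 1100 → (3.059,7.000)–(3.224,6.000)
cell (3,7): code 1000 → (4.000,7.999)–(3.059,7.000)
cell (4,4): code 0100 → (4.463,5.000)–(5.000,4.503)
cell (4,5): code 1110 → (4.000,5.277)–(4.463,5.000)
cell (4,7): code 1101 → (4.062,8.000)–(4.000,7.999)
cell (4,8): code 1000 → (5.000,8.016)–(4.062,8.000)
cell (5,3): code 0100 → (5.697,4.000)–(6.000,3.888)
cell (5,4): code 1110 → (5.000,4.503)–(5.697,4.000)
cell (5,7): code 1011 → (6.000,7.109)–(5.029,8.000)
cell (5,8): code 0001 → (5.029,8.000)–(5.000,8.016)
cell (6,3): code 0010 → (6.000,3.888)–(6.134,4.000)
cell (6,4): code 0011 → (6.134,4.000)–(6.303,5.000)
cell (6,5): code 0011 → (6.303,5.000)–(6.150,6.000)
cell (6,6): code 0011 → (6.150,6.000)–(6.070,7.000)
cell (6,7): code 0001 → (6.070,7.000)–(6.000,7.109)
total: 16 segments, chained into 1 closed loop(s), length Σ = 11.584283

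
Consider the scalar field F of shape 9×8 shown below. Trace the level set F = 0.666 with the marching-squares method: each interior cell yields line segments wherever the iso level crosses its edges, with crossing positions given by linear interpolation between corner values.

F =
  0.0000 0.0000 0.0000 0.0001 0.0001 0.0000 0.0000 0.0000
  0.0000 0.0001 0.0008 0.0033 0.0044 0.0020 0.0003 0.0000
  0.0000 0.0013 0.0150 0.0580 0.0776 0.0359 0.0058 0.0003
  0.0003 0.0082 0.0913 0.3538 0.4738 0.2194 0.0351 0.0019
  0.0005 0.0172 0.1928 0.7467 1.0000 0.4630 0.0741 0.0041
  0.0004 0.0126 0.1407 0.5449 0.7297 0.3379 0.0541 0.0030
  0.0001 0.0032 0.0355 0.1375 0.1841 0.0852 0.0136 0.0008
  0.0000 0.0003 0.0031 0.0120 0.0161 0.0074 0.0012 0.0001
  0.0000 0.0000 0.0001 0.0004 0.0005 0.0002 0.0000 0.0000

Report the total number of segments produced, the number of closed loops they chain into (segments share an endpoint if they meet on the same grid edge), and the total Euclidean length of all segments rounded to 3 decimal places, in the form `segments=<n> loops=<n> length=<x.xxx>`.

cell (3,2): code 0100 → (3.795,3.000)–(4.000,2.854)
cell (3,3): code 1100 → (3.365,4.000)–(3.795,3.000)
cell (3,4): code 1000 → (4.000,4.622)–(3.365,4.000)
cell (4,2): code 0010 → (4.000,2.854)–(4.400,3.000)
cell (4,3): code 0111 → (4.400,3.000)–(5.000,3.655)
cell (4,4): code 1001 → (5.000,4.163)–(4.000,4.622)
cell (5,3): code 0010 → (5.000,3.655)–(5.117,4.000)
cell (5,4): code 0001 → (5.117,4.000)–(5.000,4.163)
total: 8 segments, chained into 1 closed loop(s), length Σ = 5.207512

segments=8 loops=1 length=5.208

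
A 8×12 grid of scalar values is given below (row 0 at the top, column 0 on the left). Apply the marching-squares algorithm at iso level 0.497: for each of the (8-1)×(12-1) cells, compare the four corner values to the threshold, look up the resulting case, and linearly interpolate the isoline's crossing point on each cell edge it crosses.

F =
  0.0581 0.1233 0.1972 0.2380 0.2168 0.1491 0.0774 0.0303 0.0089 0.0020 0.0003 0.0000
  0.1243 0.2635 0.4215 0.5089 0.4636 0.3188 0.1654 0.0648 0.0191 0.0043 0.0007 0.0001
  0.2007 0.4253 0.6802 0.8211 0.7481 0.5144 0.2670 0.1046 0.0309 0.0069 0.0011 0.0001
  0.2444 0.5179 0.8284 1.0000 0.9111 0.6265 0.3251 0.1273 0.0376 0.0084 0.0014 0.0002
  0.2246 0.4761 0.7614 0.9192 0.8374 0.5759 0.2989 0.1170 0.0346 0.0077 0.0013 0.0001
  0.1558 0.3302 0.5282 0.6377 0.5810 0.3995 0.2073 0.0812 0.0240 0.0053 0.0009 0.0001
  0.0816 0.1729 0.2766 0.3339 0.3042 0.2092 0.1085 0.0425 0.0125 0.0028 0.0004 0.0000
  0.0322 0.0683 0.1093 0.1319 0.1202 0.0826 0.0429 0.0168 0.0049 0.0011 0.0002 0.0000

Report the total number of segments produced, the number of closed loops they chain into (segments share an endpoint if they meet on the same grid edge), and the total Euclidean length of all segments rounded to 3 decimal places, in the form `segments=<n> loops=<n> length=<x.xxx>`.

segments=20 loops=1 length=13.998

cell (0,2): code 0100 → (0.956,3.000)–(1.000,2.864)
cell (0,3): code 1000 → (1.000,3.263)–(0.956,3.000)
cell (1,1): code 0100 → (1.292,2.000)–(2.000,1.281)
cell (1,2): code 1110 → (1.000,2.864)–(1.292,2.000)
cell (1,3): code 1101 → (1.117,4.000)–(1.000,3.263)
cell (1,4): code 1100 → (1.911,5.000)–(1.117,4.000)
cell (1,5): code 1000 → (2.000,5.070)–(1.911,5.000)
cell (2,0): code 0100 → (2.774,1.000)–(3.000,0.924)
cell (2,1): code 1110 → (2.000,1.281)–(2.774,1.000)
cell (2,5): code 1001 → (3.000,5.430)–(2.000,5.070)
cell (3,0): code 0010 → (3.000,0.924)–(3.500,1.000)
cell (3,1): code 0111 → (3.500,1.000)–(4.000,1.073)
cell (3,5): code 1001 → (4.000,5.285)–(3.000,5.430)
cell (4,1): code 0110 → (4.000,1.073)–(5.000,1.842)
cell (4,4): code 1011 → (5.000,4.463)–(4.447,5.000)
cell (4,5): code 0001 → (4.447,5.000)–(4.000,5.285)
cell (5,1): code 0010 → (5.000,1.842)–(5.124,2.000)
cell (5,2): code 0011 → (5.124,2.000)–(5.463,3.000)
cell (5,3): code 0011 → (5.463,3.000)–(5.303,4.000)
cell (5,4): code 0001 → (5.303,4.000)–(5.000,4.463)
total: 20 segments, chained into 1 closed loop(s), length Σ = 13.998312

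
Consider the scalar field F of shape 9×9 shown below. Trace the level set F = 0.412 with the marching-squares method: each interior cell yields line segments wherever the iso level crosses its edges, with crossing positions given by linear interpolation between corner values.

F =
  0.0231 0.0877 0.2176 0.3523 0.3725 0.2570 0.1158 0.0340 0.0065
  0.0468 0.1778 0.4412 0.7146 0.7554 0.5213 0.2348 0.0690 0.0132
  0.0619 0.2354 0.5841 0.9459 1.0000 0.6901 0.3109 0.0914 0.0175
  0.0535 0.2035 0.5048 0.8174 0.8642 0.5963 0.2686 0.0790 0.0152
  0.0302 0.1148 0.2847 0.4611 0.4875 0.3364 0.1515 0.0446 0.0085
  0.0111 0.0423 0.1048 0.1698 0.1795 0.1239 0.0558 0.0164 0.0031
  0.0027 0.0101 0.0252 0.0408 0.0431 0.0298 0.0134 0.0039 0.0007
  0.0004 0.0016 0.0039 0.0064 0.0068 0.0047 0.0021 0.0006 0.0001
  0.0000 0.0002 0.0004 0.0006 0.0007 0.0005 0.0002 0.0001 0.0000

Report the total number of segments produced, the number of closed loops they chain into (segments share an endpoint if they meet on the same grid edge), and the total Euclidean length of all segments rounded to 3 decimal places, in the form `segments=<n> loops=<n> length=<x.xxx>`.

cell (0,1): code 0100 → (0.869,2.000)–(1.000,1.889)
cell (0,2): code 1100 → (0.165,3.000)–(0.869,2.000)
cell (0,3): code 1100 → (0.103,4.000)–(0.165,3.000)
cell (0,4): code 1100 → (0.586,5.000)–(0.103,4.000)
cell (0,5): code 1000 → (1.000,5.382)–(0.586,5.000)
cell (1,1): code 0110 → (1.000,1.889)–(2.000,1.506)
cell (1,5): code 1001 → (2.000,5.733)–(1.000,5.382)
cell (2,1): code 0110 → (2.000,1.506)–(3.000,1.692)
cell (2,5): code 1001 → (3.000,5.562)–(2.000,5.733)
cell (3,1): code 0010 → (3.000,1.692)–(3.422,2.000)
cell (3,2): code 0111 → (3.422,2.000)–(4.000,2.722)
cell (3,4): code 1011 → (4.000,4.500)–(3.709,5.000)
cell (3,5): code 0001 → (3.709,5.000)–(3.000,5.562)
cell (4,2): code 0010 → (4.000,2.722)–(4.169,3.000)
cell (4,3): code 0011 → (4.169,3.000)–(4.245,4.000)
cell (4,4): code 0001 → (4.245,4.000)–(4.000,4.500)
total: 16 segments, chained into 1 closed loop(s), length Σ = 13.047891

segments=16 loops=1 length=13.048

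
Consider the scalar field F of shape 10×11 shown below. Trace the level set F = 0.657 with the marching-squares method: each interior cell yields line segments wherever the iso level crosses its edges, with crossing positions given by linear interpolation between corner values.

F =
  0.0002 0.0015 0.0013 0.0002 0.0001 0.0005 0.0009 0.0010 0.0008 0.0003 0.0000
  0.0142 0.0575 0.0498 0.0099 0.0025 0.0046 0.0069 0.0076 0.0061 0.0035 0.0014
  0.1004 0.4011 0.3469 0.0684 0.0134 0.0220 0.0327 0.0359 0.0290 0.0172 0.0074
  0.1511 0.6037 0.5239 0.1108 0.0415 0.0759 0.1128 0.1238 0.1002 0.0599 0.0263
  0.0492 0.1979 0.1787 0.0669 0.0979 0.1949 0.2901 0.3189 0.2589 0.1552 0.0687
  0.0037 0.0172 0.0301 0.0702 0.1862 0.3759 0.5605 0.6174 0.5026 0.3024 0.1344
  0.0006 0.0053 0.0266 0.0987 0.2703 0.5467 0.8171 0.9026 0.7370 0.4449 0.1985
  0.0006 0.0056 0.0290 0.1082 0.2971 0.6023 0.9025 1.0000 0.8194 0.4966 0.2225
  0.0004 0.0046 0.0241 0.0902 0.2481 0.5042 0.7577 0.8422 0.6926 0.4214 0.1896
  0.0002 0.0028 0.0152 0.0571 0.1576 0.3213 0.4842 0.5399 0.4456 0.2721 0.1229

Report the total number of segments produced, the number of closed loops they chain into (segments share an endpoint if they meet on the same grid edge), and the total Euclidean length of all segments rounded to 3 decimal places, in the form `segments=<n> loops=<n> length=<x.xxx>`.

cell (5,5): code 0100 → (5.376,6.000)–(6.000,5.408)
cell (5,6): code 1100 → (5.139,7.000)–(5.376,6.000)
cell (5,7): code 1100 → (5.659,8.000)–(5.139,7.000)
cell (5,8): code 1000 → (6.000,8.274)–(5.659,8.000)
cell (6,5): code 0110 → (6.000,5.408)–(7.000,5.182)
cell (6,8): code 1001 → (7.000,8.503)–(6.000,8.274)
cell (7,5): code 0110 → (7.000,5.182)–(8.000,5.603)
cell (7,8): code 1001 → (8.000,8.131)–(7.000,8.503)
cell (8,5): code 0010 → (8.000,5.603)–(8.368,6.000)
cell (8,6): code 0011 → (8.368,6.000)–(8.613,7.000)
cell (8,7): code 0011 → (8.613,7.000)–(8.144,8.000)
cell (8,8): code 0001 → (8.144,8.000)–(8.000,8.131)
total: 12 segments, chained into 1 closed loop(s), length Σ = 10.525693

segments=12 loops=1 length=10.526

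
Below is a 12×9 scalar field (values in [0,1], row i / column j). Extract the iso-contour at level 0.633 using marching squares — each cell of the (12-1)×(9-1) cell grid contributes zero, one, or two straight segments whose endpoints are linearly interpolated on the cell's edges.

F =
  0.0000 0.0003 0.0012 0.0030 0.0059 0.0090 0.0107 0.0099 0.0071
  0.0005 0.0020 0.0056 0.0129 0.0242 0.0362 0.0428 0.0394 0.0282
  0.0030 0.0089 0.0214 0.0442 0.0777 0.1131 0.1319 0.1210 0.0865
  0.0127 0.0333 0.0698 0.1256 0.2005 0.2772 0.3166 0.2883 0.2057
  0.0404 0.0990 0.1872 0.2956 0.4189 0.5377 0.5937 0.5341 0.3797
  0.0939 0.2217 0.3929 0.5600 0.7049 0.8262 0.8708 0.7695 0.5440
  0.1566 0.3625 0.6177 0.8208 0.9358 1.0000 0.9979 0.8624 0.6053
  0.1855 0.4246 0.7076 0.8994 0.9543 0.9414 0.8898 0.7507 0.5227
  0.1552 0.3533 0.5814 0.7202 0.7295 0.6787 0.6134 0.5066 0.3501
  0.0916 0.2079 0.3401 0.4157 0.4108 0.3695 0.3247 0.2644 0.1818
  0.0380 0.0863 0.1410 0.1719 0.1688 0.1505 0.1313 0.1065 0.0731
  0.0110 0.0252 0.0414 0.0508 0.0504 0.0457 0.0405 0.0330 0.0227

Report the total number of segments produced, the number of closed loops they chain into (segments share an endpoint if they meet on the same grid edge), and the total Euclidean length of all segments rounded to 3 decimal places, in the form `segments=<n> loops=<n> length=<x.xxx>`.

cell (4,3): code 0100 → (4.749,4.000)–(5.000,3.504)
cell (4,4): code 1100 → (4.330,5.000)–(4.749,4.000)
cell (4,5): code 1100 → (4.142,6.000)–(4.330,5.000)
cell (4,6): code 1100 → (4.420,7.000)–(4.142,6.000)
cell (4,7): code 1000 → (5.000,7.605)–(4.420,7.000)
cell (5,2): code 0100 → (5.280,3.000)–(6.000,2.075)
cell (5,3): code 1110 → (5.000,3.504)–(5.280,3.000)
cell (5,7): code 1001 → (6.000,7.892)–(5.000,7.605)
cell (6,1): code 0100 → (6.170,2.000)–(7.000,1.736)
cell (6,2): code 1110 → (6.000,2.075)–(6.170,2.000)
cell (6,7): code 1001 → (7.000,7.516)–(6.000,7.892)
cell (7,1): code 0010 → (7.000,1.736)–(7.591,2.000)
cell (7,2): code 0111 → (7.591,2.000)–(8.000,2.372)
cell (7,5): code 1011 → (8.000,5.700)–(7.929,6.000)
cell (7,6): code 0011 → (7.929,6.000)–(7.482,7.000)
cell (7,7): code 0001 → (7.482,7.000)–(7.000,7.516)
cell (8,2): code 0010 → (8.000,2.372)–(8.286,3.000)
cell (8,3): code 0011 → (8.286,3.000)–(8.303,4.000)
cell (8,4): code 0011 → (8.303,4.000)–(8.148,5.000)
cell (8,5): code 0001 → (8.148,5.000)–(8.000,5.700)
total: 20 segments, chained into 1 closed loop(s), length Σ = 16.175661

segments=20 loops=1 length=16.176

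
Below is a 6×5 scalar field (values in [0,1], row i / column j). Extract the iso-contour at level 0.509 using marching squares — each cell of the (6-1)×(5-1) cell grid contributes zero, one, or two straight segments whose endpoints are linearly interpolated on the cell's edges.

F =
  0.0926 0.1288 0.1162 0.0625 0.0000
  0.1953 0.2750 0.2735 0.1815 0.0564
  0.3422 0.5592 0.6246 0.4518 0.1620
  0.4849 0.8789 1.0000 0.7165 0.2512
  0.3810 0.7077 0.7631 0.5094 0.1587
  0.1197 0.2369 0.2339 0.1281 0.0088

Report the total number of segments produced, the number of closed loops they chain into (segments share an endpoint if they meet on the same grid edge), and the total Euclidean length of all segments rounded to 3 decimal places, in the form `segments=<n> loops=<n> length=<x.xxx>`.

segments=12 loops=1 length=9.570

cell (1,0): code 0100 → (1.823,1.000)–(2.000,0.769)
cell (1,1): code 1100 → (1.671,2.000)–(1.823,1.000)
cell (1,2): code 1000 → (2.000,2.669)–(1.671,2.000)
cell (2,0): code 0110 → (2.000,0.769)–(3.000,0.061)
cell (2,2): code 1101 → (2.216,3.000)–(2.000,2.669)
cell (2,3): code 1000 → (3.000,3.446)–(2.216,3.000)
cell (3,0): code 0110 → (3.000,0.061)–(4.000,0.392)
cell (3,3): code 1001 → (4.000,3.001)–(3.000,3.446)
cell (4,0): code 0010 → (4.000,0.392)–(4.422,1.000)
cell (4,1): code 0011 → (4.422,1.000)–(4.480,2.000)
cell (4,2): code 0011 → (4.480,2.000)–(4.001,3.000)
cell (4,3): code 0001 → (4.001,3.000)–(4.000,3.001)
total: 12 segments, chained into 1 closed loop(s), length Σ = 9.570496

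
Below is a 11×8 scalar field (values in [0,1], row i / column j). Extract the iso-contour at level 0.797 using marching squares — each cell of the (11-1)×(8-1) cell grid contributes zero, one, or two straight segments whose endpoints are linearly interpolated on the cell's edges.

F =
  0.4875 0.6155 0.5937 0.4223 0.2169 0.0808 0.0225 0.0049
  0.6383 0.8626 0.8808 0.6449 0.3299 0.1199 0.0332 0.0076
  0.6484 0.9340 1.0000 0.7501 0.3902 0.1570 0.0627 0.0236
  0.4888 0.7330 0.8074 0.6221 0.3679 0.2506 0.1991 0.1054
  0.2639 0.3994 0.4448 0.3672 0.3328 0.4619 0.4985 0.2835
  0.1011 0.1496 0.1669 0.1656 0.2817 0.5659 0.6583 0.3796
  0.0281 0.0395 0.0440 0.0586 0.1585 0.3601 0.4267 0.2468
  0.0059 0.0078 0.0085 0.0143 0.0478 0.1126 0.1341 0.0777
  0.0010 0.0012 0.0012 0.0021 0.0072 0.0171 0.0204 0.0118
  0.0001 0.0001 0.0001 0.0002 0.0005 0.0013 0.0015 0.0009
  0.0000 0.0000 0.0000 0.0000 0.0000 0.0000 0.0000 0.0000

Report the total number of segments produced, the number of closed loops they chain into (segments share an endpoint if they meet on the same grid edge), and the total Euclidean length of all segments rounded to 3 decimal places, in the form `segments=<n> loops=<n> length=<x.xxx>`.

cell (0,0): code 0100 → (0.735,1.000)–(1.000,0.708)
cell (0,1): code 1100 → (0.708,2.000)–(0.735,1.000)
cell (0,2): code 1000 → (1.000,2.355)–(0.708,2.000)
cell (1,0): code 0110 → (1.000,0.708)–(2.000,0.520)
cell (1,2): code 1001 → (2.000,2.812)–(1.000,2.355)
cell (2,0): code 0010 → (2.000,0.520)–(2.682,1.000)
cell (2,1): code 0111 → (2.682,1.000)–(3.000,1.860)
cell (2,2): code 1001 → (3.000,2.056)–(2.000,2.812)
cell (3,1): code 0010 → (3.000,1.860)–(3.029,2.000)
cell (3,2): code 0001 → (3.029,2.000)–(3.000,2.056)
total: 10 segments, chained into 1 closed loop(s), length Σ = 7.182176

segments=10 loops=1 length=7.182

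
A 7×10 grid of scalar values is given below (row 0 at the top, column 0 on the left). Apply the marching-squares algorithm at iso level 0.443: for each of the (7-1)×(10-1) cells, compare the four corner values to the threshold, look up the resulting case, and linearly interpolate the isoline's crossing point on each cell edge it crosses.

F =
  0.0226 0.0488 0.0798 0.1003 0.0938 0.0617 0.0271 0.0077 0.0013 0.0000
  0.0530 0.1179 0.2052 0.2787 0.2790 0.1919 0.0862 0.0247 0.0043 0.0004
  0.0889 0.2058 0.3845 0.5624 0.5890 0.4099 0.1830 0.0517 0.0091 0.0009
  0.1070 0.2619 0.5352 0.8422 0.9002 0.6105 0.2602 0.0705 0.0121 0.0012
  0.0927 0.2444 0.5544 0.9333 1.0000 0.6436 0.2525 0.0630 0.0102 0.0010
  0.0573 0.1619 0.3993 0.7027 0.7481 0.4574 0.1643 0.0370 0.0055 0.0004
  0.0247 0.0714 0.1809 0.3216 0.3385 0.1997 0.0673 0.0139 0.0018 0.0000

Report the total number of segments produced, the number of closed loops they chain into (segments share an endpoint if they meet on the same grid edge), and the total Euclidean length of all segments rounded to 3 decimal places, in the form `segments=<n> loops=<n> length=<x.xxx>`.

segments=16 loops=1 length=12.760

cell (1,2): code 0100 → (1.579,3.000)–(2.000,2.329)
cell (1,3): code 1100 → (1.529,4.000)–(1.579,3.000)
cell (1,4): code 1000 → (2.000,4.815)–(1.529,4.000)
cell (2,1): code 0100 → (2.388,2.000)–(3.000,1.663)
cell (2,2): code 1110 → (2.000,2.329)–(2.388,2.000)
cell (2,4): code 1101 → (2.165,5.000)–(2.000,4.815)
cell (2,5): code 1000 → (3.000,5.478)–(2.165,5.000)
cell (3,1): code 0110 → (3.000,1.663)–(4.000,1.641)
cell (3,5): code 1001 → (4.000,5.513)–(3.000,5.478)
cell (4,1): code 0010 → (4.000,1.641)–(4.718,2.000)
cell (4,2): code 0111 → (4.718,2.000)–(5.000,2.144)
cell (4,5): code 1001 → (5.000,5.049)–(4.000,5.513)
cell (5,2): code 0010 → (5.000,2.144)–(5.681,3.000)
cell (5,3): code 0011 → (5.681,3.000)–(5.745,4.000)
cell (5,4): code 0011 → (5.745,4.000)–(5.056,5.000)
cell (5,5): code 0001 → (5.056,5.000)–(5.000,5.049)
total: 16 segments, chained into 1 closed loop(s), length Σ = 12.759902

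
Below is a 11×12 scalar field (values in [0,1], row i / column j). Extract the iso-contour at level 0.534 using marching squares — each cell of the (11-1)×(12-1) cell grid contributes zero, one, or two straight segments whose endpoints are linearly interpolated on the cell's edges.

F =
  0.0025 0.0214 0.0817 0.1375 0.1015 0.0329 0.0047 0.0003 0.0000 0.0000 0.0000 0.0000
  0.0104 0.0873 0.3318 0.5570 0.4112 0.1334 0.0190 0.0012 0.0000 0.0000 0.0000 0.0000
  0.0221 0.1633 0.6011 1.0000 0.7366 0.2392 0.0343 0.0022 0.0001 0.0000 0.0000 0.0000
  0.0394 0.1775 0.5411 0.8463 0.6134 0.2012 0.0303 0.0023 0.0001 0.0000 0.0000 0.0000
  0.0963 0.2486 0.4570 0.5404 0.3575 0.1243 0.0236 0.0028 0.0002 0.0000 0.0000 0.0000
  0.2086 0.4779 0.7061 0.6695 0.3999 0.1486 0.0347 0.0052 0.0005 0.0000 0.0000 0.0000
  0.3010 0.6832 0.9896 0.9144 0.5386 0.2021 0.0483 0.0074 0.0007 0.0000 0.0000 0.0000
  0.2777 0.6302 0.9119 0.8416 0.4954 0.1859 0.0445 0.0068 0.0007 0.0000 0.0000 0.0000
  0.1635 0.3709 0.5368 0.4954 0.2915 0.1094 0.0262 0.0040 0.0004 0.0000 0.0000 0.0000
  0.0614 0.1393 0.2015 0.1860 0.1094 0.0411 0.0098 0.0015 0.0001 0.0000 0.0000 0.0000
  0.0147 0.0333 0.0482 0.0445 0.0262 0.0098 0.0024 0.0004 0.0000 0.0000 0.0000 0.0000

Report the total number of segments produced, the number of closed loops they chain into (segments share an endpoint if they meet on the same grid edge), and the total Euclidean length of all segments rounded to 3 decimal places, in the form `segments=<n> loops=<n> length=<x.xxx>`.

cell (0,2): code 0100 → (0.945,3.000)–(1.000,2.898)
cell (0,3): code 1000 → (1.000,3.158)–(0.945,3.000)
cell (1,1): code 0100 → (1.751,2.000)–(2.000,1.847)
cell (1,2): code 1110 → (1.000,2.898)–(1.751,2.000)
cell (1,3): code 1101 → (1.377,4.000)–(1.000,3.158)
cell (1,4): code 1000 → (2.000,4.407)–(1.377,4.000)
cell (2,1): code 0110 → (2.000,1.847)–(3.000,1.980)
cell (2,4): code 1001 → (3.000,4.193)–(2.000,4.407)
cell (3,1): code 0010 → (3.000,1.980)–(3.084,2.000)
cell (3,2): code 0111 → (3.084,2.000)–(4.000,2.923)
cell (3,3): code 1011 → (4.000,3.035)–(3.310,4.000)
cell (3,4): code 0001 → (3.310,4.000)–(3.000,4.193)
cell (4,1): code 0100 → (4.309,2.000)–(5.000,1.246)
cell (4,2): code 1110 → (4.000,2.923)–(4.309,2.000)
cell (4,3): code 1001 → (5.000,3.503)–(4.000,3.035)
cell (5,0): code 0100 → (5.273,1.000)–(6.000,0.610)
cell (5,1): code 1110 → (5.000,1.246)–(5.273,1.000)
cell (5,3): code 1101 → (5.967,4.000)–(5.000,3.503)
cell (5,4): code 1000 → (6.000,4.014)–(5.967,4.000)
cell (6,0): code 0110 → (6.000,0.610)–(7.000,0.727)
cell (6,3): code 1011 → (7.000,3.889)–(6.106,4.000)
cell (6,4): code 0001 → (6.106,4.000)–(6.000,4.014)
cell (7,0): code 0010 → (7.000,0.727)–(7.371,1.000)
cell (7,1): code 0111 → (7.371,1.000)–(8.000,1.983)
cell (7,2): code 1011 → (8.000,2.068)–(7.889,3.000)
cell (7,3): code 0001 → (7.889,3.000)–(7.000,3.889)
cell (8,1): code 0010 → (8.000,1.983)–(8.008,2.000)
cell (8,2): code 0001 → (8.008,2.000)–(8.000,2.068)
total: 28 segments, chained into 1 closed loop(s), length Σ = 19.723707

segments=28 loops=1 length=19.724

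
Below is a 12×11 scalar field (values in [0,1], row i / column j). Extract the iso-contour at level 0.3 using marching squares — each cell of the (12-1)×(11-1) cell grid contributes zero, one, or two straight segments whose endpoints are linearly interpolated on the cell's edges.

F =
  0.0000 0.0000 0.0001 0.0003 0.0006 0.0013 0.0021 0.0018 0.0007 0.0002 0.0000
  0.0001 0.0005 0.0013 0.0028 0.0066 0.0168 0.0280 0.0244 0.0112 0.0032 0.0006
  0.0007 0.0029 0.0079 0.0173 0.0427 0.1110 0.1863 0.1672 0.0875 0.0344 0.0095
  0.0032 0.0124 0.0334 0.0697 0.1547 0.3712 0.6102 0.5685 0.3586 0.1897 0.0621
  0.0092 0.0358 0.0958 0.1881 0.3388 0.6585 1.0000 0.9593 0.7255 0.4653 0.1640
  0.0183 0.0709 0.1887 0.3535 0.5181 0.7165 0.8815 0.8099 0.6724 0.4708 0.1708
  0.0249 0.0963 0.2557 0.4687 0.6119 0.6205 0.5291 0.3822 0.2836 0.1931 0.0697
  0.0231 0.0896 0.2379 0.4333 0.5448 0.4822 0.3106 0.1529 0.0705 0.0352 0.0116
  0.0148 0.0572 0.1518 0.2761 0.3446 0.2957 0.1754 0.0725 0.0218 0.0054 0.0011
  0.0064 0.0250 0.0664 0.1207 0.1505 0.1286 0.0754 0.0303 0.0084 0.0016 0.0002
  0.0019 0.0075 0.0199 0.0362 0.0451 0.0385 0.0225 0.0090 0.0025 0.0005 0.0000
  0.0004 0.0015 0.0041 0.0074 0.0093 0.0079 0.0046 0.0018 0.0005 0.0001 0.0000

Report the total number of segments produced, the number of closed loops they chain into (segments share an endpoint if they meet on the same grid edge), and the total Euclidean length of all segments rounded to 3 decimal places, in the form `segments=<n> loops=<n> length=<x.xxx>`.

segments=26 loops=1 length=20.302

cell (2,4): code 0100 → (2.726,5.000)–(3.000,4.671)
cell (2,5): code 1100 → (2.268,6.000)–(2.726,5.000)
cell (2,6): code 1100 → (2.331,7.000)–(2.268,6.000)
cell (2,7): code 1100 → (2.784,8.000)–(2.331,7.000)
cell (2,8): code 1000 → (3.000,8.347)–(2.784,8.000)
cell (3,3): code 0100 → (3.789,4.000)–(4.000,3.743)
cell (3,4): code 1110 → (3.000,4.671)–(3.789,4.000)
cell (3,8): code 1101 → (3.400,9.000)–(3.000,8.347)
cell (3,9): code 1000 → (4.000,9.549)–(3.400,9.000)
cell (4,2): code 0100 → (4.677,3.000)–(5.000,2.675)
cell (4,3): code 1110 → (4.000,3.743)–(4.677,3.000)
cell (4,9): code 1001 → (5.000,9.569)–(4.000,9.549)
cell (5,2): code 0110 → (5.000,2.675)–(6.000,2.208)
cell (5,7): code 1011 → (6.000,7.834)–(5.958,8.000)
cell (5,8): code 0011 → (5.958,8.000)–(5.615,9.000)
cell (5,9): code 0001 → (5.615,9.000)–(5.000,9.569)
cell (6,2): code 0110 → (6.000,2.208)–(7.000,2.318)
cell (6,6): code 1011 → (7.000,6.067)–(6.358,7.000)
cell (6,7): code 0001 → (6.358,7.000)–(6.000,7.834)
cell (7,2): code 0010 → (7.000,2.318)–(7.848,3.000)
cell (7,3): code 0111 → (7.848,3.000)–(8.000,3.349)
cell (7,4): code 1011 → (8.000,4.912)–(7.977,5.000)
cell (7,5): code 0011 → (7.977,5.000)–(7.078,6.000)
cell (7,6): code 0001 → (7.078,6.000)–(7.000,6.067)
cell (8,3): code 0010 → (8.000,3.349)–(8.230,4.000)
cell (8,4): code 0001 → (8.230,4.000)–(8.000,4.912)
total: 26 segments, chained into 1 closed loop(s), length Σ = 20.301548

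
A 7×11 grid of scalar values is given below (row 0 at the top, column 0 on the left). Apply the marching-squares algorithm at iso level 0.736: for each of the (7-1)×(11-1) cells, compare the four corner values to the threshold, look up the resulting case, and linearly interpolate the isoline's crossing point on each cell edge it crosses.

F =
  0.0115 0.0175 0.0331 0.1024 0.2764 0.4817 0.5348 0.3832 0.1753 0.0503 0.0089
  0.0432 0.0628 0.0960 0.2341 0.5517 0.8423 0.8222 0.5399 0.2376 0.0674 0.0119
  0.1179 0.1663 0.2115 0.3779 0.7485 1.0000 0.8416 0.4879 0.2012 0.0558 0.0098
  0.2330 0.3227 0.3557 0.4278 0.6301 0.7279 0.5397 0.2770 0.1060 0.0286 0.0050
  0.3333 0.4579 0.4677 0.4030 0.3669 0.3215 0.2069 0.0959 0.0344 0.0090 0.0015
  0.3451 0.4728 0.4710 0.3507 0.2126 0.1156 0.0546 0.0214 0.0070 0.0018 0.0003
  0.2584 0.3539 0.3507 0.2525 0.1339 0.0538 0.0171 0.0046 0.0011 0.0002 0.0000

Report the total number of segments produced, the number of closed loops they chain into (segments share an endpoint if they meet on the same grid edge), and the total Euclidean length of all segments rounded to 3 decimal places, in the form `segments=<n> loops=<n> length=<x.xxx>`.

segments=10 loops=1 length=7.170

cell (0,4): code 0100 → (0.705,5.000)–(1.000,4.634)
cell (0,5): code 1100 → (0.700,6.000)–(0.705,5.000)
cell (0,6): code 1000 → (1.000,6.305)–(0.700,6.000)
cell (1,3): code 0100 → (1.936,4.000)–(2.000,3.966)
cell (1,4): code 1110 → (1.000,4.634)–(1.936,4.000)
cell (1,6): code 1001 → (2.000,6.299)–(1.000,6.305)
cell (2,3): code 0010 → (2.000,3.966)–(2.106,4.000)
cell (2,4): code 0011 → (2.106,4.000)–(2.970,5.000)
cell (2,5): code 0011 → (2.970,5.000)–(2.350,6.000)
cell (2,6): code 0001 → (2.350,6.000)–(2.000,6.299)
total: 10 segments, chained into 1 closed loop(s), length Σ = 7.170313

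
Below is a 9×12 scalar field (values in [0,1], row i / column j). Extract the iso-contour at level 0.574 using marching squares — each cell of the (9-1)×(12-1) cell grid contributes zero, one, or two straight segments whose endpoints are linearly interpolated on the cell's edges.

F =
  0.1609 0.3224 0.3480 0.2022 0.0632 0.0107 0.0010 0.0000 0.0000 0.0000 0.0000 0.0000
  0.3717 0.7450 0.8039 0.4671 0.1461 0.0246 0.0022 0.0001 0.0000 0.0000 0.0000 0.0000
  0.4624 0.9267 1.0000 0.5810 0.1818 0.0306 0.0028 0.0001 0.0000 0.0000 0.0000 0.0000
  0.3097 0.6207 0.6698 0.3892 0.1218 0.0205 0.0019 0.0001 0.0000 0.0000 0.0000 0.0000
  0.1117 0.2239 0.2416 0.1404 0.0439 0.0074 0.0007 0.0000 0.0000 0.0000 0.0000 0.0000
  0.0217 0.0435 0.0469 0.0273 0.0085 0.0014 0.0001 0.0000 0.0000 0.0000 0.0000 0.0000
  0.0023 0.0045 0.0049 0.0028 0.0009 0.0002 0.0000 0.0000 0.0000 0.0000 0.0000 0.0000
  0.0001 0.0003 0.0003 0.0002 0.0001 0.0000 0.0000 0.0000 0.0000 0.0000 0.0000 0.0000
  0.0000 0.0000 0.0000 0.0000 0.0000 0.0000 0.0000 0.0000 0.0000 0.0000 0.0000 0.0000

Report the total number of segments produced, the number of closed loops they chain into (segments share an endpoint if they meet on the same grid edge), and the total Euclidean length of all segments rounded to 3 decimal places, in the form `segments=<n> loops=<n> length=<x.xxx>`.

segments=12 loops=1 length=8.547

cell (0,0): code 0100 → (0.595,1.000)–(1.000,0.542)
cell (0,1): code 1100 → (0.496,2.000)–(0.595,1.000)
cell (0,2): code 1000 → (1.000,2.683)–(0.496,2.000)
cell (1,0): code 0110 → (1.000,0.542)–(2.000,0.240)
cell (1,2): code 1101 → (1.939,3.000)–(1.000,2.683)
cell (1,3): code 1000 → (2.000,3.018)–(1.939,3.000)
cell (2,0): code 0110 → (2.000,0.240)–(3.000,0.850)
cell (2,2): code 1011 → (3.000,2.341)–(2.036,3.000)
cell (2,3): code 0001 → (2.036,3.000)–(2.000,3.018)
cell (3,0): code 0010 → (3.000,0.850)–(3.118,1.000)
cell (3,1): code 0011 → (3.118,1.000)–(3.224,2.000)
cell (3,2): code 0001 → (3.224,2.000)–(3.000,2.341)
total: 12 segments, chained into 1 closed loop(s), length Σ = 8.547216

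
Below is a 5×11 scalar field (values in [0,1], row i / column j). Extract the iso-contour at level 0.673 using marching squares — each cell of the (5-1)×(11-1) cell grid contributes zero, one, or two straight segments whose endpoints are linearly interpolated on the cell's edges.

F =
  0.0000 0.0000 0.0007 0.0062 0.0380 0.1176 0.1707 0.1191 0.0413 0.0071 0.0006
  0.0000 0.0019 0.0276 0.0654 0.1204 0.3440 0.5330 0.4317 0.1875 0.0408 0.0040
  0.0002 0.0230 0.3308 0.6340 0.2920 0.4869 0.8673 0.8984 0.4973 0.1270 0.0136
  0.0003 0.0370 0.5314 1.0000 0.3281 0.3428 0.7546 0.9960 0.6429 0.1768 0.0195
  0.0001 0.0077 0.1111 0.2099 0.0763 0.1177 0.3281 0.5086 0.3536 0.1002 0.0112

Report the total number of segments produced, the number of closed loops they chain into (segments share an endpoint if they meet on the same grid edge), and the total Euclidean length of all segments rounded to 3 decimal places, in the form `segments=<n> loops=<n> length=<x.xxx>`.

segments=12 loops=2 length=10.739

cell (1,5): code 0100 → (1.419,6.000)–(2.000,5.489)
cell (1,6): code 1100 → (1.517,7.000)–(1.419,6.000)
cell (1,7): code 1000 → (2.000,7.562)–(1.517,7.000)
cell (2,2): code 0100 → (2.107,3.000)–(3.000,2.302)
cell (2,3): code 1000 → (3.000,3.487)–(2.107,3.000)
cell (2,5): code 0110 → (2.000,5.489)–(3.000,5.802)
cell (2,7): code 1001 → (3.000,7.915)–(2.000,7.562)
cell (3,2): code 0010 → (3.000,2.302)–(3.414,3.000)
cell (3,3): code 0001 → (3.414,3.000)–(3.000,3.487)
cell (3,5): code 0010 → (3.000,5.802)–(3.191,6.000)
cell (3,6): code 0011 → (3.191,6.000)–(3.663,7.000)
cell (3,7): code 0001 → (3.663,7.000)–(3.000,7.915)
total: 12 segments, chained into 2 closed loop(s), length Σ = 10.739494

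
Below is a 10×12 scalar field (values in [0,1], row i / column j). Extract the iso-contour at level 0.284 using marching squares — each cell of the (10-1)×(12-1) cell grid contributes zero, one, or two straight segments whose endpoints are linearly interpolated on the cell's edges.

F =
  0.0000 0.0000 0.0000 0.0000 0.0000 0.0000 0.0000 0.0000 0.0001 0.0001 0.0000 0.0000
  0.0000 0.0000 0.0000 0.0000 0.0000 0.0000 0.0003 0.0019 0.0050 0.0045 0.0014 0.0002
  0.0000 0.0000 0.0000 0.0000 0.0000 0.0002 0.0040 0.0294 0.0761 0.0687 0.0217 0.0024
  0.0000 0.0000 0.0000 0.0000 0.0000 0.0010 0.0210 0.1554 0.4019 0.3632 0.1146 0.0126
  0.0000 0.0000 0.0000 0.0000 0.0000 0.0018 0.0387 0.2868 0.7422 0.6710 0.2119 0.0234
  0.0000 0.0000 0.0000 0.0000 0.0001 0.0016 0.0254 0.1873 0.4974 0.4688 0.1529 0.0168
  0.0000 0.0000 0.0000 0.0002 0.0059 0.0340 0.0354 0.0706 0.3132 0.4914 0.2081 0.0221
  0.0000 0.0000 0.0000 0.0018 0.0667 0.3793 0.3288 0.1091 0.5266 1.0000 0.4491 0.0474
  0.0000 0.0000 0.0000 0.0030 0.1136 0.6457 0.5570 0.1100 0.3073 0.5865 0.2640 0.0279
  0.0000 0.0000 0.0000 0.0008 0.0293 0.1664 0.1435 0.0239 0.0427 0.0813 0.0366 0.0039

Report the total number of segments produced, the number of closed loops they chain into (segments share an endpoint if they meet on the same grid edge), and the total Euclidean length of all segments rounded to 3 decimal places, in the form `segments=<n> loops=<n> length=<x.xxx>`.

cell (2,7): code 0100 → (2.638,8.000)–(3.000,7.522)
cell (2,8): code 1100 → (2.731,9.000)–(2.638,8.000)
cell (2,9): code 1000 → (3.000,9.319)–(2.731,9.000)
cell (3,6): code 0100 → (3.979,7.000)–(4.000,6.989)
cell (3,7): code 1110 → (3.000,7.522)–(3.979,7.000)
cell (3,9): code 1001 → (4.000,9.843)–(3.000,9.319)
cell (4,6): code 0010 → (4.000,6.989)–(4.028,7.000)
cell (4,7): code 0111 → (4.028,7.000)–(5.000,7.312)
cell (4,9): code 1001 → (5.000,9.585)–(4.000,9.843)
cell (5,7): code 0110 → (5.000,7.312)–(6.000,7.880)
cell (5,9): code 1001 → (6.000,9.732)–(5.000,9.585)
cell (6,4): code 0100 → (6.724,5.000)–(7.000,4.695)
cell (6,5): code 1100 → (6.847,6.000)–(6.724,5.000)
cell (6,6): code 1000 → (7.000,6.204)–(6.847,6.000)
cell (6,7): code 0110 → (6.000,7.880)–(7.000,7.419)
cell (6,9): code 1101 → (6.315,10.000)–(6.000,9.732)
cell (6,10): code 1000 → (7.000,10.411)–(6.315,10.000)
cell (7,4): code 0110 → (7.000,4.695)–(8.000,4.320)
cell (7,6): code 1001 → (8.000,6.611)–(7.000,6.204)
cell (7,7): code 0110 → (7.000,7.419)–(8.000,7.882)
cell (7,9): code 1011 → (8.000,9.938)–(7.892,10.000)
cell (7,10): code 0001 → (7.892,10.000)–(7.000,10.411)
cell (8,4): code 0010 → (8.000,4.320)–(8.755,5.000)
cell (8,5): code 0011 → (8.755,5.000)–(8.660,6.000)
cell (8,6): code 0001 → (8.660,6.000)–(8.000,6.611)
cell (8,7): code 0010 → (8.000,7.882)–(8.088,8.000)
cell (8,8): code 0011 → (8.088,8.000)–(8.599,9.000)
cell (8,9): code 0001 → (8.599,9.000)–(8.000,9.938)
total: 28 segments, chained into 2 closed loop(s), length Σ = 22.173368

segments=28 loops=2 length=22.173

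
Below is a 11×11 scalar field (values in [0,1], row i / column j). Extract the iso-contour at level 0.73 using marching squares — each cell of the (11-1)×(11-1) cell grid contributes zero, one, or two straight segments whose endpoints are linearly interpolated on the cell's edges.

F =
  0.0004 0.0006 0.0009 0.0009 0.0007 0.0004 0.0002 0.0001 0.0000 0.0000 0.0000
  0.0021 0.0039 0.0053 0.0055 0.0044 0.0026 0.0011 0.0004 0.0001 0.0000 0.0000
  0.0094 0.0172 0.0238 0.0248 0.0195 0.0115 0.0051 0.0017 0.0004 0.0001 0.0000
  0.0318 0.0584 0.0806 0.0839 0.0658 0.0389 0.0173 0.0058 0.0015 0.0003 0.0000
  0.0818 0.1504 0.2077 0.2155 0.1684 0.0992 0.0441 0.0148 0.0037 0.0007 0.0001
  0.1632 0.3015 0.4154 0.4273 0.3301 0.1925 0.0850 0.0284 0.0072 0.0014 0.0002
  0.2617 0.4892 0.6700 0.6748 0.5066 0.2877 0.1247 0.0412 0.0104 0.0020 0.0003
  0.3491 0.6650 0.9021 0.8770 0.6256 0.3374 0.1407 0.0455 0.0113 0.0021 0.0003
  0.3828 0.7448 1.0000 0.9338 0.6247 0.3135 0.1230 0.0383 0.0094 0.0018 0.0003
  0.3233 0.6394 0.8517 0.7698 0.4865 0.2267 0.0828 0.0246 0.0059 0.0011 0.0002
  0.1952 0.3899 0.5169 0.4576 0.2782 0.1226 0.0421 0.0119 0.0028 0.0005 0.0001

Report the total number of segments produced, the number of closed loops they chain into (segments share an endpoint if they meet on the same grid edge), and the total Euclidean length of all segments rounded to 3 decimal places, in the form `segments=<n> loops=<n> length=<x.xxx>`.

cell (6,1): code 0100 → (6.259,2.000)–(7.000,1.274)
cell (6,2): code 1100 → (6.273,3.000)–(6.259,2.000)
cell (6,3): code 1000 → (7.000,3.585)–(6.273,3.000)
cell (7,0): code 0100 → (7.815,1.000)–(8.000,0.959)
cell (7,1): code 1110 → (7.000,1.274)–(7.815,1.000)
cell (7,3): code 1001 → (8.000,3.659)–(7.000,3.585)
cell (8,0): code 0010 → (8.000,0.959)–(8.140,1.000)
cell (8,1): code 0111 → (8.140,1.000)–(9.000,1.427)
cell (8,3): code 1001 → (9.000,3.140)–(8.000,3.659)
cell (9,1): code 0010 → (9.000,1.427)–(9.364,2.000)
cell (9,2): code 0011 → (9.364,2.000)–(9.127,3.000)
cell (9,3): code 0001 → (9.127,3.000)–(9.000,3.140)
total: 12 segments, chained into 1 closed loop(s), length Σ = 9.151321

segments=12 loops=1 length=9.151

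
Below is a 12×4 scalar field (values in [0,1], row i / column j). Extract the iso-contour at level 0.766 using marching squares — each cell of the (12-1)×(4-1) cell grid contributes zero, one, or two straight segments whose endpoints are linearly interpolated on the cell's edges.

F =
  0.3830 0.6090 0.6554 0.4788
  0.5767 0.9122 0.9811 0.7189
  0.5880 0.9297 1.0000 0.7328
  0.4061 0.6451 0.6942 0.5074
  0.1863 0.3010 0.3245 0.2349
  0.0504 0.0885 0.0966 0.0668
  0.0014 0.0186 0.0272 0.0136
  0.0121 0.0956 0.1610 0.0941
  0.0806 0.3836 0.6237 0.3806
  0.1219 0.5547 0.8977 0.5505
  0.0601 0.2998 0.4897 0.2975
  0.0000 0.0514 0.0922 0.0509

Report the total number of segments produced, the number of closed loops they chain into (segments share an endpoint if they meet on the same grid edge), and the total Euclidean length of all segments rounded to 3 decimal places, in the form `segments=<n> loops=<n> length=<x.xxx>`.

segments=12 loops=2 length=9.878

cell (0,0): code 0100 → (0.518,1.000)–(1.000,0.564)
cell (0,1): code 1100 → (0.340,2.000)–(0.518,1.000)
cell (0,2): code 1000 → (1.000,2.820)–(0.340,2.000)
cell (1,0): code 0110 → (1.000,0.564)–(2.000,0.521)
cell (1,2): code 1001 → (2.000,2.876)–(1.000,2.820)
cell (2,0): code 0010 → (2.000,0.521)–(2.575,1.000)
cell (2,1): code 0011 → (2.575,1.000)–(2.765,2.000)
cell (2,2): code 0001 → (2.765,2.000)–(2.000,2.876)
cell (8,1): code 0100 → (8.519,2.000)–(9.000,1.616)
cell (8,2): code 1000 → (9.000,2.379)–(8.519,2.000)
cell (9,1): code 0010 → (9.000,1.616)–(9.323,2.000)
cell (9,2): code 0001 → (9.323,2.000)–(9.000,2.379)
total: 12 segments, chained into 2 closed loop(s), length Σ = 9.877937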